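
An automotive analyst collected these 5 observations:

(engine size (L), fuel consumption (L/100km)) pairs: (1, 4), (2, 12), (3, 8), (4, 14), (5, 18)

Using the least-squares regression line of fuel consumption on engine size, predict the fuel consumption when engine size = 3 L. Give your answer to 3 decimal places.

11.200

n = 5, Σx = 15, Σy = 56, Σxy = 198, Σx² = 55
Sxx = Σx² − (Σx)²/n = 55 − 45 = 10
Sxy = Σxy − (Σx)(Σy)/n = 198 − 168 = 30
b = Sxy/Sxx = 30/10 = 3
a = ȳ − b·x̄ = 11.2 − 3·3 = 2.2
ŷ(3) = a + b·3 = 2.2 + 3·3 = 11.2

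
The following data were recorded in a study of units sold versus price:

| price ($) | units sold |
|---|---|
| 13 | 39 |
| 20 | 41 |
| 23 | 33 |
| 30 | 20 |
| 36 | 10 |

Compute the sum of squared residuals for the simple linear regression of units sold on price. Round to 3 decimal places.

81.950

n = 5, Σx = 122, Σy = 143, Σxy = 3046, Σx² = 3294, Σy² = 4791
Sxx = Σx² − (Σx)²/n = 3294 − 2976.8 = 317.2
Sxy = Σxy − (Σx)(Σy)/n = 3046 − 3489.2 = -443.2
Syy = Σy² − (Σy)²/n = 4791 − 4089.8 = 701.2
b = Sxy/Sxx = -443.2/317.2 = -1.397226
SSE = Syy − b·Sxy = 701.2 − (-1.397226)·(-443.2) = 81.949559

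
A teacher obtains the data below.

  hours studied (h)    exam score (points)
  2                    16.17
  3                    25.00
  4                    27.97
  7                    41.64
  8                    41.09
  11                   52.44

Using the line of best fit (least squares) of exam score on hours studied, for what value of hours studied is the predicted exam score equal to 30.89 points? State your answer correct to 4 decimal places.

5.0046

n = 6, Σx = 35, Σy = 204.31, Σxy = 1416.26, Σx² = 263
Sxx = Σx² − (Σx)²/n = 263 − 204.166667 = 58.833333
Sxy = Σxy − (Σx)(Σy)/n = 1416.26 − 1191.808333 = 224.451667
b = Sxy/Sxx = 224.451667/58.833333 = 3.815042
a = ȳ − b·x̄ = 34.051667 − 3.815042·5.833333 = 11.797252
Set a + b·x = 30.89: x = (30.89 − 11.797252) / 3.815042 = 5.004596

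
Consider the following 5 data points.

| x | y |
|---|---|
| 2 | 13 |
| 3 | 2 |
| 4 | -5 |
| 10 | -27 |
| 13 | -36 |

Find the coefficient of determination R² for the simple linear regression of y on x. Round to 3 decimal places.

n = 5, Σx = 32, Σy = -53, Σxy = -726, Σx² = 298, Σy² = 2223
Sxx = Σx² − (Σx)²/n = 298 − 204.8 = 93.2
Sxy = Σxy − (Σx)(Σy)/n = -726 − (-339.2) = -386.8
Syy = Σy² − (Σy)²/n = 2223 − 561.8 = 1661.2
R² = Sxy²/(Sxx·Syy) = (-386.8)²/(93.2·1661.2) = 0.966351

0.966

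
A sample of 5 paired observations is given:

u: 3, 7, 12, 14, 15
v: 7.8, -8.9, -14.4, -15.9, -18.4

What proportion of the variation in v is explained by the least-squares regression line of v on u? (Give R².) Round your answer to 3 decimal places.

n = 5, Σx = 51, Σy = -49.8, Σxy = -710.3, Σx² = 623, Σy² = 938.78
Sxx = Σx² − (Σx)²/n = 623 − 520.2 = 102.8
Sxy = Σxy − (Σx)(Σy)/n = -710.3 − (-507.96) = -202.34
Syy = Σy² − (Σy)²/n = 938.78 − 496.008 = 442.772
R² = Sxy²/(Sxx·Syy) = (-202.34)²/(102.8·442.772) = 0.899477

0.899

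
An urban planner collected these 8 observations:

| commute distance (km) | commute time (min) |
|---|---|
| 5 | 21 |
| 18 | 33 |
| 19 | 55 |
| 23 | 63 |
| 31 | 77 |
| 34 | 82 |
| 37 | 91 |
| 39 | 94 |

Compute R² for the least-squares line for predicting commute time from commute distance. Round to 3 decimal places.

0.947

n = 8, Σx = 206, Σy = 516, Σxy = 15401, Σx² = 6246, Σy² = 38294
Sxx = Σx² − (Σx)²/n = 6246 − 5304.5 = 941.5
Sxy = Σxy − (Σx)(Σy)/n = 15401 − 13287 = 2114
Syy = Σy² − (Σy)²/n = 38294 − 33282 = 5012
R² = Sxy²/(Sxx·Syy) = (2114)²/(941.5·5012) = 0.947062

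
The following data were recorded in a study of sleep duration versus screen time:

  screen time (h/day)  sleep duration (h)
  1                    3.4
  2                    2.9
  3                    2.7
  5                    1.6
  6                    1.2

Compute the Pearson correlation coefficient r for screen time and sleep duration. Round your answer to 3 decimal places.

-0.995

n = 5, Σx = 17, Σy = 11.8, Σxy = 32.5, Σx² = 75, Σy² = 31.26
Sxx = Σx² − (Σx)²/n = 75 − 57.8 = 17.2
Sxy = Σxy − (Σx)(Σy)/n = 32.5 − 40.12 = -7.62
Syy = Σy² − (Σy)²/n = 31.26 − 27.848 = 3.412
r = Sxy/√(Sxx·Syy) = -7.62/√(58.6864) = -7.62/7.660705 = -0.994687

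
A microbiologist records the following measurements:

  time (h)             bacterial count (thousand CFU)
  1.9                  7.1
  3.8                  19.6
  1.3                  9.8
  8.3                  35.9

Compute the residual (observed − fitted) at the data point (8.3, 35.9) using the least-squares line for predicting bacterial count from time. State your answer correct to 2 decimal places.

-0.30

n = 4, Σx = 15.3, Σy = 72.4, Σxy = 398.68, Σx² = 88.63
Sxx = Σx² − (Σx)²/n = 88.63 − 58.5225 = 30.1075
Sxy = Σxy − (Σx)(Σy)/n = 398.68 − 276.93 = 121.75
b = Sxy/Sxx = 121.75/30.1075 = 4.043843
a = ȳ − b·x̄ = 18.1 − 4.043843·3.825 = 2.632301
ŷ(8.3) = 2.632301 + 4.043843·8.3 = 36.196197
residual = y − ŷ = 35.9 − 36.196197 = -0.296197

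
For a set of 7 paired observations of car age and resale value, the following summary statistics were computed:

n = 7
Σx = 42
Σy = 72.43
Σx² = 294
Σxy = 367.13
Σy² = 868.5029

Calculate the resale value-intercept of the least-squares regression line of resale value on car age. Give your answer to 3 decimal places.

Sxx = Σx² − (Σx)²/n = 294 − 252 = 42
Sxy = Σxy − (Σx)(Σy)/n = 367.13 − 434.58 = -67.45
b = Sxy/Sxx = -67.45/42 = -1.605952
a = ȳ − b·x̄ = 10.347143 − (-1.605952)·6 = 19.982857

19.983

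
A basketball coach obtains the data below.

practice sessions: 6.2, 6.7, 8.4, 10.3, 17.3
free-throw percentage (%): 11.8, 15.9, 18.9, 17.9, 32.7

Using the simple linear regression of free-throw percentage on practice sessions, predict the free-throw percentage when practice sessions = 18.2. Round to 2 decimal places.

n = 5, Σx = 48.9, Σy = 97.2, Σxy = 1088.53, Σx² = 559.27
Sxx = Σx² − (Σx)²/n = 559.27 − 478.242 = 81.028
Sxy = Σxy − (Σx)(Σy)/n = 1088.53 − 950.616 = 137.914
b = Sxy/Sxx = 137.914/81.028 = 1.702054
a = ȳ − b·x̄ = 19.44 − 1.702054·9.78 = 2.793916
ŷ(18.2) = a + b·18.2 = 2.793916 + 1.702054·18.2 = 33.771291

33.77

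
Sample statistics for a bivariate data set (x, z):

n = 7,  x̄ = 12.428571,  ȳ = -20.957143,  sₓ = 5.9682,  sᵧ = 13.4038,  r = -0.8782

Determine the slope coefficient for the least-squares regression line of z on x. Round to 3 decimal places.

b = r · sᵧ/sₓ = -0.8782 · 13.4038/5.9682 = -1.972323

-1.972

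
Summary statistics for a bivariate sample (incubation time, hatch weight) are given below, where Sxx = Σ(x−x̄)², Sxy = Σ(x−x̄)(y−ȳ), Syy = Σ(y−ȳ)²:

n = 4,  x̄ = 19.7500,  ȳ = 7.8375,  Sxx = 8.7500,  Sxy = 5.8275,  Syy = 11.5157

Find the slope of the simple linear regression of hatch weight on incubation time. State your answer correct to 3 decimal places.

0.666

b = Sxy/Sxx = 5.8275/8.75 = 0.666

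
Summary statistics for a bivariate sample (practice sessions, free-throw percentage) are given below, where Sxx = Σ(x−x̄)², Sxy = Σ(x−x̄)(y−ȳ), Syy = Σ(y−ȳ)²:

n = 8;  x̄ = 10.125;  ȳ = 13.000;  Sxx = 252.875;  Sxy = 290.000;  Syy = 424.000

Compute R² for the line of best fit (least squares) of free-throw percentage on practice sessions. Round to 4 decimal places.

0.7844

R² = Sxy²/(Sxx·Syy) = (290)²/(252.875·424) = 0.784376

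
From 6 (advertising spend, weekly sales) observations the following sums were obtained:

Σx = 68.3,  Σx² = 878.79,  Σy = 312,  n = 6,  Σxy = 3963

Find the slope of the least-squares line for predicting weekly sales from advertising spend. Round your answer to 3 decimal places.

4.061

Sxx = Σx² − (Σx)²/n = 878.79 − 777.481667 = 101.308333
Sxy = Σxy − (Σx)(Σy)/n = 3963 − 3551.6 = 411.4
b = Sxy/Sxx = 411.4/101.308333 = 4.060870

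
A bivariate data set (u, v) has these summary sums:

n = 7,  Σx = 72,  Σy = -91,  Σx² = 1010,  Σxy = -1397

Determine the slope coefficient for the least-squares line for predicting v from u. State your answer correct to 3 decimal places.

Sxx = Σx² − (Σx)²/n = 1010 − 740.571429 = 269.428571
Sxy = Σxy − (Σx)(Σy)/n = -1397 − (-936) = -461
b = Sxy/Sxx = -461/269.428571 = -1.711029

-1.711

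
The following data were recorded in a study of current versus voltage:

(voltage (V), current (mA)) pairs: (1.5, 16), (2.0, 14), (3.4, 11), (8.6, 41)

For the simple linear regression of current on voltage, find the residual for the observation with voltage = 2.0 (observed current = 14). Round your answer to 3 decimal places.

0.847

n = 4, Σx = 15.5, Σy = 82, Σxy = 442, Σx² = 91.77
Sxx = Σx² − (Σx)²/n = 91.77 − 60.0625 = 31.7075
Sxy = Σxy − (Σx)(Σy)/n = 442 − 317.75 = 124.25
b = Sxy/Sxx = 124.25/31.7075 = 3.918631
a = ȳ − b·x̄ = 20.5 − 3.918631·3.875 = 5.315304
ŷ(2.0) = 5.315304 + 3.918631·2 = 13.152566
residual = y − ŷ = 14 − 13.152566 = 0.847434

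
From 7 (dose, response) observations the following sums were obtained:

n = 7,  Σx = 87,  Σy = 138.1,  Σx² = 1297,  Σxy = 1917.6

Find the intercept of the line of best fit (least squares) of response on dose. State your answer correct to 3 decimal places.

8.135

Sxx = Σx² − (Σx)²/n = 1297 − 1081.285714 = 215.714286
Sxy = Σxy − (Σx)(Σy)/n = 1917.6 − 1716.385714 = 201.214286
b = Sxy/Sxx = 201.214286/215.714286 = 0.932781
a = ȳ − b·x̄ = 19.728571 − 0.932781·12.428571 = 8.135430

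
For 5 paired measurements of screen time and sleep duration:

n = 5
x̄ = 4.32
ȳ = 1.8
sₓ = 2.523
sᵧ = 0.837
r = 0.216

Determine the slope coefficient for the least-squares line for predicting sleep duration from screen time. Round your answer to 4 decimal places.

b = r · sᵧ/sₓ = 0.216 · 0.837/2.523 = 0.071658

0.0717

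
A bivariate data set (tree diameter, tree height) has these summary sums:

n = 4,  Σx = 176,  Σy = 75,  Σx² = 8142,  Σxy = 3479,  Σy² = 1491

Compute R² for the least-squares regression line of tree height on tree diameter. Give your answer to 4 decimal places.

Sxx = Σx² − (Σx)²/n = 8142 − 7744 = 398
Sxy = Σxy − (Σx)(Σy)/n = 3479 − 3300 = 179
Syy = Σy² − (Σy)²/n = 1491 − 1406.25 = 84.75
R² = Sxy²/(Sxx·Syy) = (179)²/(398·84.75) = 0.949912

0.9499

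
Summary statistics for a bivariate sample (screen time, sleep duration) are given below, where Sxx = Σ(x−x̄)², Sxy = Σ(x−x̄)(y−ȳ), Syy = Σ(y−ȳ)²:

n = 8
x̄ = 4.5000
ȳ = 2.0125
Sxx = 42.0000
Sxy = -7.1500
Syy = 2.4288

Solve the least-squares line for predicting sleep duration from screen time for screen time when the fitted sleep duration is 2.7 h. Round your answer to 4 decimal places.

0.4615

b = Sxy/Sxx = -7.15/42 = -0.170238
a = ȳ − b·x̄ = 2.0125 − (-0.170238)·4.5 = 2.778571
Set a + b·x = 2.7: x = (2.7 − 2.778571) / (-0.170238) = 0.461538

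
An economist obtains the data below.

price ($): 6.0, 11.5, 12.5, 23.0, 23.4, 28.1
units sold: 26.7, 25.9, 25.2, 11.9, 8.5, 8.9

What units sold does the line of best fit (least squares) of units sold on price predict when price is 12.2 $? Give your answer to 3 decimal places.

23.052

n = 6, Σx = 104.5, Σy = 107.1, Σxy = 1495.74, Σx² = 2190.67
Sxx = Σx² − (Σx)²/n = 2190.67 − 1820.041667 = 370.628333
Sxy = Σxy − (Σx)(Σy)/n = 1495.74 − 1865.325 = -369.585
b = Sxy/Sxx = -369.585/370.628333 = -0.997185
a = ȳ − b·x̄ = 17.85 − (-0.997185)·17.416667 = 35.217638
ŷ(12.2) = a + b·12.2 = 35.217638 + (-0.997185)·12.2 = 23.051982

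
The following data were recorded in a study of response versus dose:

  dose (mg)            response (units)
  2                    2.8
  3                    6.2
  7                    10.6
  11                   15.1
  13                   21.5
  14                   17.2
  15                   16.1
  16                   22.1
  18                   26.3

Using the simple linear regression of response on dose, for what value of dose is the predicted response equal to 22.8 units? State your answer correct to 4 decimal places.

n = 9, Σx = 99, Σy = 137.9, Σxy = 1853.3, Σx² = 1353
Sxx = Σx² − (Σx)²/n = 1353 − 1089 = 264
Sxy = Σxy − (Σx)(Σy)/n = 1853.3 − 1516.9 = 336.4
b = Sxy/Sxx = 336.4/264 = 1.274242
a = ȳ − b·x̄ = 15.322222 − 1.274242·11 = 1.305556
Set a + b·x = 22.8: x = (22.8 − 1.305556) / 1.274242 = 16.868411

16.8684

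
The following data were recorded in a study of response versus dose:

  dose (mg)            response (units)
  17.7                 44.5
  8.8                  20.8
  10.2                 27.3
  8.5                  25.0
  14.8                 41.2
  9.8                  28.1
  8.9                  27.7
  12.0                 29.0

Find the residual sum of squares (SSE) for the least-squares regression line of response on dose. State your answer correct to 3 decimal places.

42.425

n = 8, Σx = 90.7, Σy = 243.6, Σxy = 2941.32, Σx² = 1105.31, Σy² = 7878.52
Sxx = Σx² − (Σx)²/n = 1105.31 − 1028.31125 = 76.99875
Sxy = Σxy − (Σx)(Σy)/n = 2941.32 − 2761.815 = 179.505
Syy = Σy² − (Σy)²/n = 7878.52 − 7417.62 = 460.9
b = Sxy/Sxx = 179.505/76.99875 = 2.331272
SSE = Syy − b·Sxy = 460.9 − 2.331272·179.505 = 42.425089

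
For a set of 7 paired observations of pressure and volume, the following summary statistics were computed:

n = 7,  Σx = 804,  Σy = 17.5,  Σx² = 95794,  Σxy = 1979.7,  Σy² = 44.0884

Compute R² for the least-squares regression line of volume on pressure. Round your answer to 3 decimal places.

Sxx = Σx² − (Σx)²/n = 95794 − 92345.142857 = 3448.857143
Sxy = Σxy − (Σx)(Σy)/n = 1979.7 − 2010 = -30.3
Syy = Σy² − (Σy)²/n = 44.0884 − 43.75 = 0.3384
R² = Sxy²/(Sxx·Syy) = (-30.3)²/(3448.857143·0.3384) = 0.786647

0.787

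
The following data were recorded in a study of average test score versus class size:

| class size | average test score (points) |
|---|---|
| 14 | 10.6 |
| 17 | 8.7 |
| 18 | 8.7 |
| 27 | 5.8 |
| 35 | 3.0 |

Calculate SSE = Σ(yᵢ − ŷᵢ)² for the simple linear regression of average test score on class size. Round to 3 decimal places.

n = 5, Σx = 111, Σy = 36.8, Σxy = 714.5, Σx² = 2763, Σy² = 306.38
Sxx = Σx² − (Σx)²/n = 2763 − 2464.2 = 298.8
Sxy = Σxy − (Σx)(Σy)/n = 714.5 − 816.96 = -102.46
Syy = Σy² − (Σy)²/n = 306.38 − 270.848 = 35.532
b = Sxy/Sxx = -102.46/298.8 = -0.342905
SSE = Syy − b·Sxy = 35.532 − (-0.342905)·(-102.46) = 0.397959

0.398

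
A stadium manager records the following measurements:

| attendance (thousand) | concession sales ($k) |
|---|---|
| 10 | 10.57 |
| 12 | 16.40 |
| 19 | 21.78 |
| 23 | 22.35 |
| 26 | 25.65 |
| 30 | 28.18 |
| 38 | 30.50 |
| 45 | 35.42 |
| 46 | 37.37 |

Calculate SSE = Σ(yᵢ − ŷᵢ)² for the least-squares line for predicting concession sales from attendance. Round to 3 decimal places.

n = 9, Σx = 249, Σy = 228.22, Σxy = 7214.59, Σx² = 8295, Σy² = 6387.954
Sxx = Σx² − (Σx)²/n = 8295 − 6889 = 1406
Sxy = Σxy − (Σx)(Σy)/n = 7214.59 − 6314.086667 = 900.503333
Syy = Σy² − (Σy)²/n = 6387.954 − 5787.152044 = 600.801956
b = Sxy/Sxx = 900.503333/1406 = 0.640472
SSE = Syy − b·Sxy = 600.801956 − 0.640472·900.503333 = 24.054976

24.055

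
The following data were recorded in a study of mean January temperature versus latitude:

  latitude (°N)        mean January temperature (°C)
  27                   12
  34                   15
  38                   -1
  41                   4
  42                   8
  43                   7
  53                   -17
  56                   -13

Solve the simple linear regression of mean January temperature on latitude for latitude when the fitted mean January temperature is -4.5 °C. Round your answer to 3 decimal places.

n = 8, Σx = 334, Σy = 15, Σxy = -32, Σx² = 14568
Sxx = Σx² − (Σx)²/n = 14568 − 13944.5 = 623.5
Sxy = Σxy − (Σx)(Σy)/n = -32 − 626.25 = -658.25
b = Sxy/Sxx = -658.25/623.5 = -1.055734
a = ȳ − b·x̄ = 1.875 − (-1.055734)·41.75 = 45.951885
Set a + b·x = -4.5: x = (-4.5 − 45.951885) / (-1.055734) = 47.788454

47.788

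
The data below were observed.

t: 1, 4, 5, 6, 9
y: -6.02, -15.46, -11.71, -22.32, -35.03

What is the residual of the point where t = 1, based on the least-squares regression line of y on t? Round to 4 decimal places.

-2.3708

n = 5, Σx = 25, Σy = -90.54, Σxy = -575.6, Σx² = 159
Sxx = Σx² − (Σx)²/n = 159 − 125 = 34
Sxy = Σxy − (Σx)(Σy)/n = -575.6 − (-452.7) = -122.9
b = Sxy/Sxx = -122.9/34 = -3.614706
a = ȳ − b·x̄ = -18.108 − (-3.614706)·5 = -0.034471
ŷ(1) = -0.034471 + (-3.614706)·1 = -3.649176
residual = y − ŷ = -6.02 − (-3.649176) = -2.370824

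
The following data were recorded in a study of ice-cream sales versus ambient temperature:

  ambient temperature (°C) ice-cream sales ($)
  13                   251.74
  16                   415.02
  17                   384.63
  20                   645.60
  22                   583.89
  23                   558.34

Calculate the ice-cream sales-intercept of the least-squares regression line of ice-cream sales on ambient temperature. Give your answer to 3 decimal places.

n = 6, Σx = 111, Σy = 2839.22, Σxy = 55051.05, Σx² = 2127
Sxx = Σx² − (Σx)²/n = 2127 − 2053.5 = 73.5
Sxy = Σxy − (Σx)(Σy)/n = 55051.05 − 52525.57 = 2525.48
b = Sxy/Sxx = 2525.48/73.5 = 34.360272
a = ȳ − b·x̄ = 473.203333 − 34.360272·18.5 = -162.461701

-162.462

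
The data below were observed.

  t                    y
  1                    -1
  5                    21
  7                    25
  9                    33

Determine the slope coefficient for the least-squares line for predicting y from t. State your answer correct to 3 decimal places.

4.200

n = 4, Σx = 22, Σy = 78, Σxy = 576, Σx² = 156
Sxx = Σx² − (Σx)²/n = 156 − 121 = 35
Sxy = Σxy − (Σx)(Σy)/n = 576 − 429 = 147
b = Sxy/Sxx = 147/35 = 4.2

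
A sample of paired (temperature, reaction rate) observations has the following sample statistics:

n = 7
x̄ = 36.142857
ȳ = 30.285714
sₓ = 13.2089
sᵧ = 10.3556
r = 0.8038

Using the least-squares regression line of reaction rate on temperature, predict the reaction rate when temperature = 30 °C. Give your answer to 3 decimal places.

b = r · sᵧ/sₓ = 0.8038 · 10.3556/13.2089 = 0.630168
a = ȳ − b·x̄ = 30.285714 − 0.630168·36.142857 = 7.509628
ŷ(30) = a + b·30 = 7.509628 + 0.630168·30 = 26.414680

26.415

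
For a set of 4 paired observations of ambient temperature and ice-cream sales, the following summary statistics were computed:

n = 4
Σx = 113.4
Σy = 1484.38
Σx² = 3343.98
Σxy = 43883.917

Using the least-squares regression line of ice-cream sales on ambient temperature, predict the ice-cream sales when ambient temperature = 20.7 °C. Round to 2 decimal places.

Sxx = Σx² − (Σx)²/n = 3343.98 − 3214.89 = 129.09
Sxy = Σxy − (Σx)(Σy)/n = 43883.917 − 42082.173 = 1801.744
b = Sxy/Sxx = 1801.744/129.09 = 13.957270
a = ȳ − b·x̄ = 371.095 − 13.957270·28.35 = -24.593608
ŷ(20.7) = a + b·20.7 = -24.593608 + 13.957270·20.7 = 264.321884

264.32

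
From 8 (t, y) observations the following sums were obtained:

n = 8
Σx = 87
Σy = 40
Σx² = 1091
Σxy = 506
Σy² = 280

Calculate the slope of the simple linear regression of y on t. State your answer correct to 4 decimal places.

0.4901

Sxx = Σx² − (Σx)²/n = 1091 − 946.125 = 144.875
Sxy = Σxy − (Σx)(Σy)/n = 506 − 435 = 71
b = Sxy/Sxx = 71/144.875 = 0.490078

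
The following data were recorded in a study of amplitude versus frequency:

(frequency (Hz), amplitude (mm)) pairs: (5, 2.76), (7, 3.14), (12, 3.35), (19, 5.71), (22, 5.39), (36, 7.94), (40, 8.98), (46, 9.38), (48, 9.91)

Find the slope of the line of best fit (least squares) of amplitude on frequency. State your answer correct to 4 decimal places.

n = 9, Σx = 235, Σy = 56.56, Σxy = 1855.25, Σx² = 8379
Sxx = Σx² − (Σx)²/n = 8379 − 6136.111111 = 2242.888889
Sxy = Σxy − (Σx)(Σy)/n = 1855.25 − 1476.844444 = 378.405556
b = Sxy/Sxx = 378.405556/2242.888889 = 0.168713

0.1687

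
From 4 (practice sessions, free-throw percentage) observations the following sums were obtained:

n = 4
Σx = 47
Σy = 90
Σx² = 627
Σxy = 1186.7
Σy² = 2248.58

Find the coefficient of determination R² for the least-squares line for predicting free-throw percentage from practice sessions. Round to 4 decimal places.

0.9988

Sxx = Σx² − (Σx)²/n = 627 − 552.25 = 74.75
Sxy = Σxy − (Σx)(Σy)/n = 1186.7 − 1057.5 = 129.2
Syy = Σy² − (Σy)²/n = 2248.58 − 2025 = 223.58
R² = Sxy²/(Sxx·Syy) = (129.2)²/(74.75·223.58) = 0.998805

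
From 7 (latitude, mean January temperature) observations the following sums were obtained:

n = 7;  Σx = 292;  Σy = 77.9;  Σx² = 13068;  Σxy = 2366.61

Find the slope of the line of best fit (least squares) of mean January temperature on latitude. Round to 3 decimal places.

Sxx = Σx² − (Σx)²/n = 13068 − 12180.571429 = 887.428571
Sxy = Σxy − (Σx)(Σy)/n = 2366.61 − 3249.542857 = -882.932857
b = Sxy/Sxx = -882.932857/887.428571 = -0.994934

-0.995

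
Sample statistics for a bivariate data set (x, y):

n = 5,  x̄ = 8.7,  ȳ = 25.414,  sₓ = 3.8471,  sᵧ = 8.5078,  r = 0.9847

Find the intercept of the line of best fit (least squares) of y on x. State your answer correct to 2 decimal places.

6.47

b = r · sᵧ/sₓ = 0.9847 · 8.5078/3.8471 = 2.177648
a = ȳ − b·x̄ = 25.414 − 2.177648·8.7 = 6.468460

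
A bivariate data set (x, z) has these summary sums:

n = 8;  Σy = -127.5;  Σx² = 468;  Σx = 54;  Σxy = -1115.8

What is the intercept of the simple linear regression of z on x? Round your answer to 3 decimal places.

Sxx = Σx² − (Σx)²/n = 468 − 364.5 = 103.5
Sxy = Σxy − (Σx)(Σy)/n = -1115.8 − (-860.625) = -255.175
b = Sxy/Sxx = -255.175/103.5 = -2.465459
a = ȳ − b·x̄ = -15.9375 − (-2.465459)·6.75 = 0.704348

0.704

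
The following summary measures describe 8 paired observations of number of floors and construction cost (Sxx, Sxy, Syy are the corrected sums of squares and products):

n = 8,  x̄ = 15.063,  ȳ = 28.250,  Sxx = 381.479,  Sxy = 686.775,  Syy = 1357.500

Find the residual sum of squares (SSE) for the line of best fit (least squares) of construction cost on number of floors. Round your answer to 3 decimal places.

121.102

b = Sxy/Sxx = 686.775/381.479 = 1.800296
SSE = Syy − b·Sxy = 1357.5 − 1.800296·686.775 = 121.101927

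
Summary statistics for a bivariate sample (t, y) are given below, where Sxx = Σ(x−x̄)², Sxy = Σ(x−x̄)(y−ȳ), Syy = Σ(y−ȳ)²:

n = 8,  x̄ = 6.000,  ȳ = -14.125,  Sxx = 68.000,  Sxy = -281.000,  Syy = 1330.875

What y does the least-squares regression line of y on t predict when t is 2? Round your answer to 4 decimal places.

2.4044

b = Sxy/Sxx = -281/68 = -4.132353
a = ȳ − b·x̄ = -14.125 − (-4.132353)·6 = 10.669118
ŷ(2) = a + b·2 = 10.669118 + (-4.132353)·2 = 2.404412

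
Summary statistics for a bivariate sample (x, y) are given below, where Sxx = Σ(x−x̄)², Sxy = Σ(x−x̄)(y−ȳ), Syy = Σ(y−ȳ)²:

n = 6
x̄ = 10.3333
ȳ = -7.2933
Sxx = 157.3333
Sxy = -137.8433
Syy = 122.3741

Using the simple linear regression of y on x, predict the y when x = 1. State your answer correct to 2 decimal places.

0.88

b = Sxy/Sxx = -137.8433/157.3333 = -0.876123
a = ȳ − b·x̄ = -7.2933 − (-0.876123)·10.3333 = 1.759940
ŷ(1) = a + b·1 = 1.759940 + (-0.876123)·1 = 0.883817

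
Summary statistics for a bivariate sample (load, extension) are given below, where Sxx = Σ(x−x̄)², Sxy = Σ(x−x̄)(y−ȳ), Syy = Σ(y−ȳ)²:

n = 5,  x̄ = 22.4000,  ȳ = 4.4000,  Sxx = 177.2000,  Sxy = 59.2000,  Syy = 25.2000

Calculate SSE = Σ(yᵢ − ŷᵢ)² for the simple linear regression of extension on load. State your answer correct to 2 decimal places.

5.42

b = Sxy/Sxx = 59.2/177.2 = 0.334086
SSE = Syy − b·Sxy = 25.2 − 0.334086·59.2 = 5.422122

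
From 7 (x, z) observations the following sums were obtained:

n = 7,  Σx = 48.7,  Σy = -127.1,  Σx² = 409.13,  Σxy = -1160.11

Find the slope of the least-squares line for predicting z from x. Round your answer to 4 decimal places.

-3.9230

Sxx = Σx² − (Σx)²/n = 409.13 − 338.812857 = 70.317143
Sxy = Σxy − (Σx)(Σy)/n = -1160.11 − (-884.252857) = -275.857143
b = Sxy/Sxx = -275.857143/70.317143 = -3.923043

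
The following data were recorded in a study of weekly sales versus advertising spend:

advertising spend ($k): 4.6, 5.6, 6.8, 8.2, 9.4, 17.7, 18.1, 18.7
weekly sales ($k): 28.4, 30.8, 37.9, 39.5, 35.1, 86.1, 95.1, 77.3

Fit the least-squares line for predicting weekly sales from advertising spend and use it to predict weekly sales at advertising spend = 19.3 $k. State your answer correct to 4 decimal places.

89.7767

n = 8, Σx = 89.1, Σy = 430.2, Σxy = 5905.47, Σx² = 1244.95
Sxx = Σx² − (Σx)²/n = 1244.95 − 992.35125 = 252.59875
Sxy = Σxy − (Σx)(Σy)/n = 5905.47 − 4791.3525 = 1114.1175
b = Sxy/Sxx = 1114.1175/252.59875 = 4.410622
a = ȳ − b·x̄ = 53.775 − 4.410622·11.1375 = 4.651702
ŷ(19.3) = a + b·19.3 = 4.651702 + 4.410622·19.3 = 89.776699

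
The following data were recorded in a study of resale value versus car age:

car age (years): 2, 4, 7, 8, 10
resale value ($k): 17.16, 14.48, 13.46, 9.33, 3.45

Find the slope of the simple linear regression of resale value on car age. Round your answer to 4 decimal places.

n = 5, Σx = 31, Σy = 57.88, Σxy = 295.6, Σx² = 233
Sxx = Σx² − (Σx)²/n = 233 − 192.2 = 40.8
Sxy = Σxy − (Σx)(Σy)/n = 295.6 − 358.856 = -63.256
b = Sxy/Sxx = -63.256/40.8 = -1.550392

-1.5504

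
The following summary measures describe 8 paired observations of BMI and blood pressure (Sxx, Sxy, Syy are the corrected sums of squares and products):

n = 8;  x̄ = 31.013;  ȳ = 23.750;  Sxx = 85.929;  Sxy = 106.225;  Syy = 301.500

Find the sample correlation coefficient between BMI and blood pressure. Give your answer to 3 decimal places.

0.660

r = Sxy/√(Sxx·Syy) = 106.225/√(25907.5935) = 106.225/160.958360 = 0.659953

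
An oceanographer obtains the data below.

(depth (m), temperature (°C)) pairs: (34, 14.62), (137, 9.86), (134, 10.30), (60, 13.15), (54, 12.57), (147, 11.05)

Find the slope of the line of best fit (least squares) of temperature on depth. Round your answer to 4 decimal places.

n = 6, Σx = 566, Σy = 71.55, Σxy = 6320.23, Σx² = 66006
Sxx = Σx² − (Σx)²/n = 66006 − 53392.666667 = 12613.333333
Sxy = Σxy − (Σx)(Σy)/n = 6320.23 − 6749.55 = -429.32
b = Sxy/Sxx = -429.32/12613.333333 = -0.034037

-0.0340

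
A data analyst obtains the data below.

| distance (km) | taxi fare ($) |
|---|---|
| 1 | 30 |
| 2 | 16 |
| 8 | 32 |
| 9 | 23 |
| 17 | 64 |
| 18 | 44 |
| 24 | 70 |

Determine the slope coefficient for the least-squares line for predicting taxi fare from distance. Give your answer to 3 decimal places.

n = 7, Σx = 79, Σy = 279, Σxy = 4085, Σx² = 1339
Sxx = Σx² − (Σx)²/n = 1339 − 891.571429 = 447.428571
Sxy = Σxy − (Σx)(Σy)/n = 4085 − 3148.714286 = 936.285714
b = Sxy/Sxx = 936.285714/447.428571 = 2.092593

2.093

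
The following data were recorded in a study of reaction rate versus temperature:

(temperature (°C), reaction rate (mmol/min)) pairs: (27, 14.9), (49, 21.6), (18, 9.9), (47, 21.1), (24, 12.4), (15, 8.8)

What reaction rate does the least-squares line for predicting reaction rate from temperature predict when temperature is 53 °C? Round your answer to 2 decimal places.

23.41

n = 6, Σx = 180, Σy = 88.7, Σxy = 3060.2, Σx² = 6464
Sxx = Σx² − (Σx)²/n = 6464 − 5400 = 1064
Sxy = Σxy − (Σx)(Σy)/n = 3060.2 − 2661 = 399.2
b = Sxy/Sxx = 399.2/1064 = 0.375188
a = ȳ − b·x̄ = 14.783333 − 0.375188·30 = 3.527694
ŷ(53) = a + b·53 = 3.527694 + 0.375188·53 = 23.412657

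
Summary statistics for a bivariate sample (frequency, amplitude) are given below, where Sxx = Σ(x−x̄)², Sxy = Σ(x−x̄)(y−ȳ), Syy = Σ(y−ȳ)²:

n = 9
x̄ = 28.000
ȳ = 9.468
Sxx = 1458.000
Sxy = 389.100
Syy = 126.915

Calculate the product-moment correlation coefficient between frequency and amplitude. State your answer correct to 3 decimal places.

r = Sxy/√(Sxx·Syy) = 389.1/√(185042.07) = 389.1/430.165166 = 0.904536

0.905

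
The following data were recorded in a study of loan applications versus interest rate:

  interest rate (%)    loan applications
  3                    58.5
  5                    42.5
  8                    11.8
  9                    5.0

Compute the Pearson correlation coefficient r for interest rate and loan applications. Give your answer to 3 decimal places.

n = 4, Σx = 25, Σy = 117.8, Σxy = 527.4, Σx² = 179, Σy² = 5392.74
Sxx = Σx² − (Σx)²/n = 179 − 156.25 = 22.75
Sxy = Σxy − (Σx)(Σy)/n = 527.4 − 736.25 = -208.85
Syy = Σy² − (Σy)²/n = 5392.74 − 3469.21 = 1923.53
r = Sxy/√(Sxx·Syy) = -208.85/√(43760.3075) = -208.85/209.189645 = -0.998376

-0.998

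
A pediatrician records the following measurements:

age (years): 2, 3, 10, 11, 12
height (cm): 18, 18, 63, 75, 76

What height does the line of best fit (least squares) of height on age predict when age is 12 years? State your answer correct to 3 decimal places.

n = 5, Σx = 38, Σy = 250, Σxy = 2457, Σx² = 378
Sxx = Σx² − (Σx)²/n = 378 − 288.8 = 89.2
Sxy = Σxy − (Σx)(Σy)/n = 2457 − 1900 = 557
b = Sxy/Sxx = 557/89.2 = 6.244395
a = ȳ − b·x̄ = 50 − 6.244395·7.6 = 2.542601
ŷ(12) = a + b·12 = 2.542601 + 6.244395·12 = 77.475336

77.475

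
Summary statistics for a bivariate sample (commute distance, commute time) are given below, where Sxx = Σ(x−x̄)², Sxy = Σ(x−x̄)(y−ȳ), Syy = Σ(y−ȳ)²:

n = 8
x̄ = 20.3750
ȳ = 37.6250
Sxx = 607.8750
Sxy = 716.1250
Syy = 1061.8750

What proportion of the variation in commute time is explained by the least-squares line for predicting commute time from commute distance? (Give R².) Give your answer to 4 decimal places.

0.7945

R² = Sxy²/(Sxx·Syy) = (716.125)²/(607.875·1061.875) = 0.794493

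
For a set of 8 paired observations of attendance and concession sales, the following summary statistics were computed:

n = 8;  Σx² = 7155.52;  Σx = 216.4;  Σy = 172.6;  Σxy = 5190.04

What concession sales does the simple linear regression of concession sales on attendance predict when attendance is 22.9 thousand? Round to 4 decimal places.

Sxx = Σx² − (Σx)²/n = 7155.52 − 5853.62 = 1301.9
Sxy = Σxy − (Σx)(Σy)/n = 5190.04 − 4668.83 = 521.21
b = Sxy/Sxx = 521.21/1301.9 = 0.400346
a = ȳ − b·x̄ = 21.575 − 0.400346·27.05 = 10.745650
ŷ(22.9) = a + b·22.9 = 10.745650 + 0.400346·22.9 = 19.913566

19.9136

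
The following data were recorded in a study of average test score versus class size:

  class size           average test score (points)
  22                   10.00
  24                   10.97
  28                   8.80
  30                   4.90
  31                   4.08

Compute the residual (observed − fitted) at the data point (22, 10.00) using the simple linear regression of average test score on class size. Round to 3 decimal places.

n = 5, Σx = 135, Σy = 38.75, Σxy = 1003.16, Σx² = 3705
Sxx = Σx² − (Σx)²/n = 3705 − 3645 = 60
Sxy = Σxy − (Σx)(Σy)/n = 1003.16 − 1046.25 = -43.09
b = Sxy/Sxx = -43.09/60 = -0.718167
a = ȳ − b·x̄ = 7.75 − (-0.718167)·27 = 27.1405
ŷ(22) = 27.1405 + (-0.718167)·22 = 11.340833
residual = y − ŷ = 10.00 − 11.340833 = -1.340833

-1.341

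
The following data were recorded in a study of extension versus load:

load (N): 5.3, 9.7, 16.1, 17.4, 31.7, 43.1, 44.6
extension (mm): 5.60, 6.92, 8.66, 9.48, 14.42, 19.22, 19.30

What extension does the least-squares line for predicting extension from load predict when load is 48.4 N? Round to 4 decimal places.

20.7183

n = 7, Σx = 167.9, Σy = 83.6, Σxy = 2547.458, Σx² = 5535.81
Sxx = Σx² − (Σx)²/n = 5535.81 − 4027.201429 = 1508.608571
Sxy = Σxy − (Σx)(Σy)/n = 2547.458 − 2005.205714 = 542.252286
b = Sxy/Sxx = 542.252286/1508.608571 = 0.359439
a = ȳ − b·x̄ = 11.942857 − 0.359439·23.985714 = 3.321463
ŷ(48.4) = a + b·48.4 = 3.321463 + 0.359439·48.4 = 20.718296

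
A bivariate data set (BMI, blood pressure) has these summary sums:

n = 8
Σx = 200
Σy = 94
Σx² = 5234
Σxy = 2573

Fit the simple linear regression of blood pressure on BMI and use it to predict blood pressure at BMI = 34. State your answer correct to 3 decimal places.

20.327

Sxx = Σx² − (Σx)²/n = 5234 − 5000 = 234
Sxy = Σxy − (Σx)(Σy)/n = 2573 − 2350 = 223
b = Sxy/Sxx = 223/234 = 0.952991
a = ȳ − b·x̄ = 11.75 − 0.952991·25 = -12.074786
ŷ(34) = a + b·34 = -12.074786 + 0.952991·34 = 20.326923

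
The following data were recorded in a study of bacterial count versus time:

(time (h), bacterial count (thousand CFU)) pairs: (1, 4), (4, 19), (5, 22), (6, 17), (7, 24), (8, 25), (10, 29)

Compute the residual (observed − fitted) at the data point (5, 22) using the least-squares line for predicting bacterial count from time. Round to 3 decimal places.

n = 7, Σx = 41, Σy = 140, Σxy = 950, Σx² = 291
Sxx = Σx² − (Σx)²/n = 291 − 240.142857 = 50.857143
Sxy = Σxy − (Σx)(Σy)/n = 950 − 820 = 130
b = Sxy/Sxx = 130/50.857143 = 2.556180
a = ȳ − b·x̄ = 20 − 2.556180·5.857143 = 5.028090
ŷ(5) = 5.028090 + 2.556180·5 = 17.808989
residual = y − ŷ = 22 − 17.808989 = 4.191011

4.191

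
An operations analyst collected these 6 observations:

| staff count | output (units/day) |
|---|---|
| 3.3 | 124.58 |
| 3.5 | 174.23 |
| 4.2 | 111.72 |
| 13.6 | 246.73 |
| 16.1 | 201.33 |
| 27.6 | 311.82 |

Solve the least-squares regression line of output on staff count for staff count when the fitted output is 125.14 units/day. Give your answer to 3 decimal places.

1.647

n = 6, Σx = 68.3, Σy = 1170.41, Σxy = 16693.316, Σx² = 1246.71
Sxx = Σx² − (Σx)²/n = 1246.71 − 777.481667 = 469.228333
Sxy = Σxy − (Σx)(Σy)/n = 16693.316 − 13323.167167 = 3370.148833
b = Sxy/Sxx = 3370.148833/469.228333 = 7.182322
a = ȳ − b·x̄ = 195.068333 − 7.182322·11.383333 = 113.309571
Set a + b·x = 125.14: x = (125.14 − 113.309571) / 7.182322 = 1.647159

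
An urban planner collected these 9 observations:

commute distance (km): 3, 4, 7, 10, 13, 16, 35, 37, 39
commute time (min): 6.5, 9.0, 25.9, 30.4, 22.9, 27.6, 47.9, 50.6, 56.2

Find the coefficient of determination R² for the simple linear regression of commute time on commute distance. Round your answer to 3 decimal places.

n = 9, Σx = 164, Σy = 277, Σxy = 7020.6, Σx² = 4714, Σy² = 11017.6
Sxx = Σx² − (Σx)²/n = 4714 − 2988.444444 = 1725.555556
Sxy = Σxy − (Σx)(Σy)/n = 7020.6 − 5047.555556 = 1973.044444
Syy = Σy² − (Σy)²/n = 11017.6 − 8525.444444 = 2492.155556
R² = Sxy²/(Sxx·Syy) = (1973.044444)²/(1725.555556·2492.155556) = 0.905252

0.905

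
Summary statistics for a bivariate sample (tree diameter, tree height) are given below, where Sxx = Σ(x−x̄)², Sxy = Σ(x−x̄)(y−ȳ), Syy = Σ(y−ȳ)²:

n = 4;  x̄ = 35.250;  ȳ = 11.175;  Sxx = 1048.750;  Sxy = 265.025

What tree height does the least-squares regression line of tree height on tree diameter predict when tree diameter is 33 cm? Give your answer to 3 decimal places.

b = Sxy/Sxx = 265.025/1048.75 = 0.252706
a = ȳ − b·x̄ = 11.175 − 0.252706·35.25 = 2.267128
ŷ(33) = a + b·33 = 2.267128 + 0.252706·33 = 10.606412

10.606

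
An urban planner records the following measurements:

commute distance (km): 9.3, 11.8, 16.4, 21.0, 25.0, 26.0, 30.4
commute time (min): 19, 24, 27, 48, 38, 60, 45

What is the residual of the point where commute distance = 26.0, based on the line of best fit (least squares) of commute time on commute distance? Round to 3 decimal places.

n = 7, Σx = 139.9, Σy = 261, Σxy = 5788.7, Σx² = 3160.85
Sxx = Σx² − (Σx)²/n = 3160.85 − 2796.001429 = 364.848571
Sxy = Σxy − (Σx)(Σy)/n = 5788.7 − 5216.271429 = 572.428571
b = Sxy/Sxx = 572.428571/364.848571 = 1.568948
a = ȳ − b·x̄ = 37.285714 − 1.568948·19.985714 = 5.929160
ŷ(26.0) = 5.929160 + 1.568948·26 = 46.721818
residual = y − ŷ = 60 − 46.721818 = 13.278182

13.278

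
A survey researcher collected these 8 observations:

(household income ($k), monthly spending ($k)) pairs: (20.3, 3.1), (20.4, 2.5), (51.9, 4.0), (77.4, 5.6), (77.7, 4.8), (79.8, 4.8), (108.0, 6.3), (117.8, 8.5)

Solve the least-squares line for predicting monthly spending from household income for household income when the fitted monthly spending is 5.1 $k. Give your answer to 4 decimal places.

72.2003

n = 8, Σx = 553.3, Σy = 39.6, Σxy = 3192.67, Σx² = 47458.79
Sxx = Σx² − (Σx)²/n = 47458.79 − 38267.61125 = 9191.17875
Sxy = Σxy − (Σx)(Σy)/n = 3192.67 − 2738.835 = 453.835
b = Sxy/Sxx = 453.835/9191.17875 = 0.049377
a = ȳ − b·x̄ = 4.95 − 0.049377·69.1625 = 1.534947
Set a + b·x = 5.1: x = (5.1 − 1.534947) / 0.049377 = 72.200337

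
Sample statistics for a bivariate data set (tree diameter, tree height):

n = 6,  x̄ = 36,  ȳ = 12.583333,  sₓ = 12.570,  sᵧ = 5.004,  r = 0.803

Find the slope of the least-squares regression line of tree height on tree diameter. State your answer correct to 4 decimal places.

b = r · sᵧ/sₓ = 0.803 · 5.004/12.57 = 0.319667

0.3197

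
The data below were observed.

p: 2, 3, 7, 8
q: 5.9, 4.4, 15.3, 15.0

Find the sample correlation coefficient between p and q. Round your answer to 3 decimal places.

n = 4, Σx = 20, Σy = 40.6, Σxy = 252.1, Σx² = 126, Σy² = 513.26
Sxx = Σx² − (Σx)²/n = 126 − 100 = 26
Sxy = Σxy − (Σx)(Σy)/n = 252.1 − 203 = 49.1
Syy = Σy² − (Σy)²/n = 513.26 − 412.09 = 101.17
r = Sxy/√(Sxx·Syy) = 49.1/√(2630.42) = 49.1/51.287620 = 0.957346

0.957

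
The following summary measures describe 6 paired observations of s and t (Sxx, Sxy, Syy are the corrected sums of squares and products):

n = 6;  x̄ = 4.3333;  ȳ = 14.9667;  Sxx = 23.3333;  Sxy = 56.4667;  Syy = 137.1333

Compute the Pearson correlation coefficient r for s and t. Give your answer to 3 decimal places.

r = Sxy/√(Sxx·Syy) = 56.4667/√(3199.772429) = 56.4667/56.566531 = 0.998235

0.998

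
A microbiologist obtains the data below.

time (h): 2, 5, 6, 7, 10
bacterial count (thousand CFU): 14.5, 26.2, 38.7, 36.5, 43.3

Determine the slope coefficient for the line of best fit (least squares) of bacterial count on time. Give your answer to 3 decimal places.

n = 5, Σx = 30, Σy = 159.2, Σxy = 1080.7, Σx² = 214
Sxx = Σx² − (Σx)²/n = 214 − 180 = 34
Sxy = Σxy − (Σx)(Σy)/n = 1080.7 − 955.2 = 125.5
b = Sxy/Sxx = 125.5/34 = 3.691176

3.691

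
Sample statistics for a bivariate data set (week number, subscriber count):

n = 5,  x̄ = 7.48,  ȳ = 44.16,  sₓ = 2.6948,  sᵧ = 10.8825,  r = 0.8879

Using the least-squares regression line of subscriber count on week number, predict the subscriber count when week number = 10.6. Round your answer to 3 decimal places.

b = r · sᵧ/sₓ = 0.8879 · 10.8825/2.6948 = 3.585636
a = ȳ − b·x̄ = 44.16 − 3.585636·7.48 = 17.339443
ŷ(10.6) = a + b·10.6 = 17.339443 + 3.585636·10.6 = 55.347184

55.347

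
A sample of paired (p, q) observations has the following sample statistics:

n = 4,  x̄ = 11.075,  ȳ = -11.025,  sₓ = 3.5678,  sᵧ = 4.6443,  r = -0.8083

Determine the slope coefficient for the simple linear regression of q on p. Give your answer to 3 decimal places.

-1.052

b = r · sᵧ/sₓ = -0.8083 · 4.6443/3.5678 = -1.052186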